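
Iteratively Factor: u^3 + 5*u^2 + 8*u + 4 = (u + 2)*(u^2 + 3*u + 2) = (u + 1)*(u + 2)*(u + 2)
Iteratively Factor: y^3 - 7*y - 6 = (y + 2)*(y^2 - 2*y - 3) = (y - 3)*(y + 2)*(y + 1)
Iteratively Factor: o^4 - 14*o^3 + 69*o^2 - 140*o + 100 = (o - 5)*(o^3 - 9*o^2 + 24*o - 20) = (o - 5)^2*(o^2 - 4*o + 4) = (o - 5)^2*(o - 2)*(o - 2)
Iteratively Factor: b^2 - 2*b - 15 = (b + 3)*(b - 5)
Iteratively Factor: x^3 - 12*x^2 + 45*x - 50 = (x - 5)*(x^2 - 7*x + 10) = (x - 5)^2*(x - 2)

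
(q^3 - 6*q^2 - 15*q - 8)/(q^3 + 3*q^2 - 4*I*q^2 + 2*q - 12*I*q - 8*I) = (q^2 - 7*q - 8)/(q^2 + q*(2 - 4*I) - 8*I)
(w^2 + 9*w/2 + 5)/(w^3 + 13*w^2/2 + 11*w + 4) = (2*w + 5)/(2*w^2 + 9*w + 4)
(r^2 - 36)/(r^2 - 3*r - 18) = (r + 6)/(r + 3)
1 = 1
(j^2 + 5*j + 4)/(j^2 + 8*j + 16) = (j + 1)/(j + 4)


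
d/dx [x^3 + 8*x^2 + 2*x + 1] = 3*x^2 + 16*x + 2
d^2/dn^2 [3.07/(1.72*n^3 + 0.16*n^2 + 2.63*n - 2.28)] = (-(31.6824*n + 0.9824)*(1.72*n^3 + 0.16*n^2 + 2.63*n - 2.28) + 3.07*(5.16*n^2 + 0.32*n + 2.63)*(10.32*n^2 + 0.64*n + 5.26))/(1.72*n^3 + 0.16*n^2 + 2.63*n - 2.28)^3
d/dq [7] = 0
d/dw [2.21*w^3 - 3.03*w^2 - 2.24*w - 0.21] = 6.63*w^2 - 6.06*w - 2.24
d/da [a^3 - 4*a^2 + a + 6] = 3*a^2 - 8*a + 1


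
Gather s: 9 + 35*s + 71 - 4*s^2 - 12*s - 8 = -4*s^2 + 23*s + 72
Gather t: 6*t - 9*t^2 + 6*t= -9*t^2 + 12*t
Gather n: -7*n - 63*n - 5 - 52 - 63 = -70*n - 120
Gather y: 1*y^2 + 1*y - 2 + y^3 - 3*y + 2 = y^3 + y^2 - 2*y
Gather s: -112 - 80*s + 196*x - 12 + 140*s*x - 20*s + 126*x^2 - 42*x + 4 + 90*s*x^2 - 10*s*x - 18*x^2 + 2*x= s*(90*x^2 + 130*x - 100) + 108*x^2 + 156*x - 120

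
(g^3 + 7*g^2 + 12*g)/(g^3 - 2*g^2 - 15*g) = (g + 4)/(g - 5)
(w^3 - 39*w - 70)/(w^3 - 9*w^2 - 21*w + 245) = (w + 2)/(w - 7)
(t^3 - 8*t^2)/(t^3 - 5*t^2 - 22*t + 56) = t^2*(t - 8)/(t^3 - 5*t^2 - 22*t + 56)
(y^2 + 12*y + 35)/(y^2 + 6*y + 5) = (y + 7)/(y + 1)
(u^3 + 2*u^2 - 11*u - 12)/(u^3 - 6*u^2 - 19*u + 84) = (u + 1)/(u - 7)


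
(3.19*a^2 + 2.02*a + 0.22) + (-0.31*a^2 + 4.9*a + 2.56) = 2.88*a^2 + 6.92*a + 2.78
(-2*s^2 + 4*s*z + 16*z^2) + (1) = -2*s^2 + 4*s*z + 16*z^2 + 1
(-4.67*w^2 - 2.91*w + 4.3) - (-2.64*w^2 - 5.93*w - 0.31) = -2.03*w^2 + 3.02*w + 4.61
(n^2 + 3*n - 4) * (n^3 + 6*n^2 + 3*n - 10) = n^5 + 9*n^4 + 17*n^3 - 25*n^2 - 42*n + 40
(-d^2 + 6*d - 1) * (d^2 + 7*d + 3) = -d^4 - d^3 + 38*d^2 + 11*d - 3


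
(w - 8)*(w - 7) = w^2 - 15*w + 56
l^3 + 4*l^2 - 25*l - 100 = (l - 5)*(l + 4)*(l + 5)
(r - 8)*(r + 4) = r^2 - 4*r - 32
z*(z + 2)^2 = z^3 + 4*z^2 + 4*z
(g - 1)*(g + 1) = g^2 - 1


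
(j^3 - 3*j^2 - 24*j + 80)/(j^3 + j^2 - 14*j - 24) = (j^2 + j - 20)/(j^2 + 5*j + 6)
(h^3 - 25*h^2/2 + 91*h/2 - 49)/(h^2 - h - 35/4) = 2*(h^2 - 9*h + 14)/(2*h + 5)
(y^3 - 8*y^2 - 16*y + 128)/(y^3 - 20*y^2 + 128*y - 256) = (y + 4)/(y - 8)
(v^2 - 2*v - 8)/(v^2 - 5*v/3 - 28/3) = 3*(v + 2)/(3*v + 7)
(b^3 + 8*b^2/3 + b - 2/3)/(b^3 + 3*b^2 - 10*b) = (b^3 + 8*b^2/3 + b - 2/3)/(b*(b^2 + 3*b - 10))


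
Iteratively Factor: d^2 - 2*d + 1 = (d - 1)*(d - 1)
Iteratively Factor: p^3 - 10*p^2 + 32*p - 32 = (p - 4)*(p^2 - 6*p + 8) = (p - 4)*(p - 2)*(p - 4)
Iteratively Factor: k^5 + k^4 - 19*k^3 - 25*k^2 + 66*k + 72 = (k + 3)*(k^4 - 2*k^3 - 13*k^2 + 14*k + 24) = (k + 1)*(k + 3)*(k^3 - 3*k^2 - 10*k + 24) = (k - 2)*(k + 1)*(k + 3)*(k^2 - k - 12) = (k - 2)*(k + 1)*(k + 3)^2*(k - 4)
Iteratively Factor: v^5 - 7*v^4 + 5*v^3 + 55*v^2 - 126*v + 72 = (v - 2)*(v^4 - 5*v^3 - 5*v^2 + 45*v - 36) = (v - 2)*(v - 1)*(v^3 - 4*v^2 - 9*v + 36) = (v - 2)*(v - 1)*(v + 3)*(v^2 - 7*v + 12) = (v - 3)*(v - 2)*(v - 1)*(v + 3)*(v - 4)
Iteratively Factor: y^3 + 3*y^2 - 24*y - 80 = (y - 5)*(y^2 + 8*y + 16) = (y - 5)*(y + 4)*(y + 4)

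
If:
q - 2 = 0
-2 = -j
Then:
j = 2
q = 2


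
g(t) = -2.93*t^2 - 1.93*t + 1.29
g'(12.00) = -72.25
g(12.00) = -443.79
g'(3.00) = -19.51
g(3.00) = -30.87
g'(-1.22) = 5.22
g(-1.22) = -0.72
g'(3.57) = -22.85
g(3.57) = -42.94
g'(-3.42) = 18.11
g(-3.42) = -26.38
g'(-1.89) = 9.15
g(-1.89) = -5.53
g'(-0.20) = -0.76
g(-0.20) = 1.56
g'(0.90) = -7.20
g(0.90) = -2.82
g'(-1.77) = 8.44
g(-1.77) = -4.47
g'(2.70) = -17.75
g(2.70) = -25.28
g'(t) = -5.86*t - 1.93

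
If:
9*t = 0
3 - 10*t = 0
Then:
No Solution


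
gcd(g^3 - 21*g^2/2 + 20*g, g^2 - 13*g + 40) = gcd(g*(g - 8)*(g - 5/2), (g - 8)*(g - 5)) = g - 8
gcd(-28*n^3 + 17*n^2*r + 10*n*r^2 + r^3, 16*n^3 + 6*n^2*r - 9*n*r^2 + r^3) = 1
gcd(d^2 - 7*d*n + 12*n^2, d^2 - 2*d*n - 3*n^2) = d - 3*n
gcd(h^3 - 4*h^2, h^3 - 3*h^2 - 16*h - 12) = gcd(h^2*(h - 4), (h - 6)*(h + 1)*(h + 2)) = 1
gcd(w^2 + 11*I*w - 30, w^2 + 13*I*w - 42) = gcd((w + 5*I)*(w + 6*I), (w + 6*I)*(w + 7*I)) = w + 6*I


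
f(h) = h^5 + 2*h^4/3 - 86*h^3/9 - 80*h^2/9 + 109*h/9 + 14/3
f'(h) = 5*h^4 + 8*h^3/3 - 86*h^2/3 - 160*h/9 + 109/9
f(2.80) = -27.79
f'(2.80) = 103.45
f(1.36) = -12.41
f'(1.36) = -41.28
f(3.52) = 163.15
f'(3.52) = 478.26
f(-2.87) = -26.91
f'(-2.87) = 103.20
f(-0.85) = -6.28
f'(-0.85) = 7.48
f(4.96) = 2085.53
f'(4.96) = 2570.28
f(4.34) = 884.93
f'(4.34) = 1386.89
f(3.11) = 22.23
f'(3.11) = 227.52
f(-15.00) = -695552.00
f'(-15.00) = 237953.78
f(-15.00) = -695552.00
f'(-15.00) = 237953.78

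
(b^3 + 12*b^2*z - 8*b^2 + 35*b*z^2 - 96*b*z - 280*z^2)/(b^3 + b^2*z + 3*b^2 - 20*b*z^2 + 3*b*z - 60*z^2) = (-b^2 - 7*b*z + 8*b + 56*z)/(-b^2 + 4*b*z - 3*b + 12*z)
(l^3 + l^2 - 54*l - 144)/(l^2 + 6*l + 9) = (l^2 - 2*l - 48)/(l + 3)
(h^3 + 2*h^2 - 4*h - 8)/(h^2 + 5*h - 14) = (h^2 + 4*h + 4)/(h + 7)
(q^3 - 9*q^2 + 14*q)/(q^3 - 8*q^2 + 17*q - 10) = q*(q - 7)/(q^2 - 6*q + 5)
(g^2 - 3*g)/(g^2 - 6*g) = (g - 3)/(g - 6)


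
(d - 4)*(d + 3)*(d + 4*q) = d^3 + 4*d^2*q - d^2 - 4*d*q - 12*d - 48*q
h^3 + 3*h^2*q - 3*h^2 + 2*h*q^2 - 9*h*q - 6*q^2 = (h - 3)*(h + q)*(h + 2*q)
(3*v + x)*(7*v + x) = 21*v^2 + 10*v*x + x^2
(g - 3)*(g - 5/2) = g^2 - 11*g/2 + 15/2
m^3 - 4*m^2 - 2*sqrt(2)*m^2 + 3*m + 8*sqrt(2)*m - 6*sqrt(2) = (m - 3)*(m - 1)*(m - 2*sqrt(2))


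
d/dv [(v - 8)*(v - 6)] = 2*v - 14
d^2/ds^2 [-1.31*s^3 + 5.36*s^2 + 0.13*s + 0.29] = 10.72 - 7.86*s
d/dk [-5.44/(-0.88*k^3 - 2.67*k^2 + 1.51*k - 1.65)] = (-14.3616*k^2 - 29.0496*k + 8.2144)/(0.88*k^3 + 2.67*k^2 - 1.51*k + 1.65)^2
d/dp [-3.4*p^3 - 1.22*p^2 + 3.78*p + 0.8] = -10.2*p^2 - 2.44*p + 3.78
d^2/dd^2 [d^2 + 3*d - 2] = 2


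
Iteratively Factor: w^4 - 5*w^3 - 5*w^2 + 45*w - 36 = (w - 4)*(w^3 - w^2 - 9*w + 9) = (w - 4)*(w - 3)*(w^2 + 2*w - 3) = (w - 4)*(w - 3)*(w - 1)*(w + 3)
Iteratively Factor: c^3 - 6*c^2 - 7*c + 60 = (c + 3)*(c^2 - 9*c + 20) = (c - 5)*(c + 3)*(c - 4)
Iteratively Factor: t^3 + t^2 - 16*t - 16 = (t - 4)*(t^2 + 5*t + 4) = (t - 4)*(t + 4)*(t + 1)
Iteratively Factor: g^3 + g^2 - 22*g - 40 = (g + 2)*(g^2 - g - 20) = (g + 2)*(g + 4)*(g - 5)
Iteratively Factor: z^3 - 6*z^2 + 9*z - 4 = (z - 1)*(z^2 - 5*z + 4) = (z - 1)^2*(z - 4)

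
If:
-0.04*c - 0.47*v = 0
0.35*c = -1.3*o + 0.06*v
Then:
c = -11.75*v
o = 3.20961538461538*v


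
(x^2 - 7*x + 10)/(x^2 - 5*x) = (x - 2)/x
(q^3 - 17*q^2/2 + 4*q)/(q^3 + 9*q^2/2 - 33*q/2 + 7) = q*(q - 8)/(q^2 + 5*q - 14)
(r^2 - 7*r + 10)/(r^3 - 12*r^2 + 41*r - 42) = (r - 5)/(r^2 - 10*r + 21)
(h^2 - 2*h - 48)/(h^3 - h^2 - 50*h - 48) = 1/(h + 1)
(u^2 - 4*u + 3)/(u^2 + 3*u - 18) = (u - 1)/(u + 6)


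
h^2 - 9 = (h - 3)*(h + 3)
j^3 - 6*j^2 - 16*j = j*(j - 8)*(j + 2)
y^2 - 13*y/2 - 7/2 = (y - 7)*(y + 1/2)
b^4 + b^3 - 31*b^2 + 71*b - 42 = (b - 3)*(b - 2)*(b - 1)*(b + 7)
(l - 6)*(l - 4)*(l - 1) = l^3 - 11*l^2 + 34*l - 24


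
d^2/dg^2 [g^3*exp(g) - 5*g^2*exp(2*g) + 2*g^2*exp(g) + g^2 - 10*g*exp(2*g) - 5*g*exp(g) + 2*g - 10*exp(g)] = g^3*exp(g) - 20*g^2*exp(2*g) + 8*g^2*exp(g) - 80*g*exp(2*g) + 9*g*exp(g) - 50*exp(2*g) - 16*exp(g) + 2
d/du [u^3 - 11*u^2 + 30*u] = 3*u^2 - 22*u + 30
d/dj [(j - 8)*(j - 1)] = 2*j - 9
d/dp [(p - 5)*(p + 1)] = 2*p - 4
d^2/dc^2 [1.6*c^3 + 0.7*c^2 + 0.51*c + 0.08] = 9.6*c + 1.4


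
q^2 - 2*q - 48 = (q - 8)*(q + 6)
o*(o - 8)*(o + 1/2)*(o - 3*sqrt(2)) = o^4 - 15*o^3/2 - 3*sqrt(2)*o^3 - 4*o^2 + 45*sqrt(2)*o^2/2 + 12*sqrt(2)*o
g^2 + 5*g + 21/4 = (g + 3/2)*(g + 7/2)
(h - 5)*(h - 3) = h^2 - 8*h + 15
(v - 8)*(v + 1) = v^2 - 7*v - 8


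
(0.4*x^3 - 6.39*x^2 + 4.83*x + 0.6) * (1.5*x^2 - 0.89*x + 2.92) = 0.6*x^5 - 9.941*x^4 + 14.1001*x^3 - 22.0575*x^2 + 13.5696*x + 1.752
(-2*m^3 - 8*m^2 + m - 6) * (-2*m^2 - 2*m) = 4*m^5 + 20*m^4 + 14*m^3 + 10*m^2 + 12*m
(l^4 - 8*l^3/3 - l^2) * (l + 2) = l^5 - 2*l^4/3 - 19*l^3/3 - 2*l^2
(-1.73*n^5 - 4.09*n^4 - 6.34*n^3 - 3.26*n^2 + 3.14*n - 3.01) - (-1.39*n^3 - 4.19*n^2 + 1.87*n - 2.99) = -1.73*n^5 - 4.09*n^4 - 4.95*n^3 + 0.930000000000001*n^2 + 1.27*n - 0.0199999999999996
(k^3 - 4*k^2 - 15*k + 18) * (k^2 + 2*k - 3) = k^5 - 2*k^4 - 26*k^3 + 81*k - 54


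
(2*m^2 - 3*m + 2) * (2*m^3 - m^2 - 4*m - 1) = 4*m^5 - 8*m^4 - m^3 + 8*m^2 - 5*m - 2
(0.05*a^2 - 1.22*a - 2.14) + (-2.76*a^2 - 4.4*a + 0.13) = -2.71*a^2 - 5.62*a - 2.01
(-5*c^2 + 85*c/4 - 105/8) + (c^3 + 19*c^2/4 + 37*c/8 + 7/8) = c^3 - c^2/4 + 207*c/8 - 49/4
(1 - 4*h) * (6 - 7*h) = 28*h^2 - 31*h + 6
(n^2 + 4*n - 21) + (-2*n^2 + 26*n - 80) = -n^2 + 30*n - 101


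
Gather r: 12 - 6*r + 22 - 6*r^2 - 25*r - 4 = -6*r^2 - 31*r + 30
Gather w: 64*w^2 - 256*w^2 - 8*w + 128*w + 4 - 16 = -192*w^2 + 120*w - 12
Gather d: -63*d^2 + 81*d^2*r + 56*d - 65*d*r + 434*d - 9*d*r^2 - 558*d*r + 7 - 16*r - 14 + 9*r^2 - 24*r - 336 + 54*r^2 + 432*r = d^2*(81*r - 63) + d*(-9*r^2 - 623*r + 490) + 63*r^2 + 392*r - 343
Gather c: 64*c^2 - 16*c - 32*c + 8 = 64*c^2 - 48*c + 8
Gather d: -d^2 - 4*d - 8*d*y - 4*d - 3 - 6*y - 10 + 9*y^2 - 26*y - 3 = -d^2 + d*(-8*y - 8) + 9*y^2 - 32*y - 16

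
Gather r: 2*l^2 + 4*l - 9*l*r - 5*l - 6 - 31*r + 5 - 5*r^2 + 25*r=2*l^2 - l - 5*r^2 + r*(-9*l - 6) - 1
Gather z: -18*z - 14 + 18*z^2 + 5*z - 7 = 18*z^2 - 13*z - 21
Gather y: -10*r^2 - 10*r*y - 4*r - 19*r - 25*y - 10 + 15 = -10*r^2 - 23*r + y*(-10*r - 25) + 5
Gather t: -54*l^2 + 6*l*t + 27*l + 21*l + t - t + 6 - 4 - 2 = -54*l^2 + 6*l*t + 48*l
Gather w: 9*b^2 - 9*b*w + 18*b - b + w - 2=9*b^2 + 17*b + w*(1 - 9*b) - 2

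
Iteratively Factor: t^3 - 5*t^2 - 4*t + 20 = (t + 2)*(t^2 - 7*t + 10) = (t - 5)*(t + 2)*(t - 2)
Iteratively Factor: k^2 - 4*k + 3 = (k - 1)*(k - 3)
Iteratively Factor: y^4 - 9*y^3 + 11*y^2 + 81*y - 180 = (y - 5)*(y^3 - 4*y^2 - 9*y + 36) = (y - 5)*(y + 3)*(y^2 - 7*y + 12) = (y - 5)*(y - 4)*(y + 3)*(y - 3)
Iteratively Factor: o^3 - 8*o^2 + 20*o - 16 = (o - 2)*(o^2 - 6*o + 8) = (o - 2)^2*(o - 4)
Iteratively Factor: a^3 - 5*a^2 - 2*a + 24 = (a - 4)*(a^2 - a - 6) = (a - 4)*(a - 3)*(a + 2)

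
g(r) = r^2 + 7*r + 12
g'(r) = 2*r + 7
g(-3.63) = -0.23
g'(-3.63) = -0.26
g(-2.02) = 1.94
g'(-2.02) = 2.96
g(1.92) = 29.13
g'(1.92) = 10.84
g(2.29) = 33.27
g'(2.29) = 11.58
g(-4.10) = 0.11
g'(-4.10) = -1.20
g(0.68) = 17.22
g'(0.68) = 8.36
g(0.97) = 19.73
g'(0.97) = 8.94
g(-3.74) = -0.19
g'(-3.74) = -0.48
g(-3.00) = 0.00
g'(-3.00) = 1.00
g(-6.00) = 6.00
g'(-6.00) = -5.00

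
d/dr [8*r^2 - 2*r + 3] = 16*r - 2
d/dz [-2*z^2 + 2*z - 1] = 2 - 4*z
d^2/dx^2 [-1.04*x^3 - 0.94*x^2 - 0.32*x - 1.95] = -6.24*x - 1.88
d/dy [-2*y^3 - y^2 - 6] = 2*y*(-3*y - 1)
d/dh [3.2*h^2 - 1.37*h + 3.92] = 6.4*h - 1.37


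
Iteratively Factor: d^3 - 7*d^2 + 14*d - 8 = (d - 2)*(d^2 - 5*d + 4) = (d - 4)*(d - 2)*(d - 1)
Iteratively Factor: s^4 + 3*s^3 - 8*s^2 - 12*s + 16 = (s - 2)*(s^3 + 5*s^2 + 2*s - 8) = (s - 2)*(s + 4)*(s^2 + s - 2) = (s - 2)*(s - 1)*(s + 4)*(s + 2)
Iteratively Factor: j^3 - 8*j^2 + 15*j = (j - 5)*(j^2 - 3*j) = (j - 5)*(j - 3)*(j)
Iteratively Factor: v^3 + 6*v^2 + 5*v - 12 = (v + 3)*(v^2 + 3*v - 4) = (v + 3)*(v + 4)*(v - 1)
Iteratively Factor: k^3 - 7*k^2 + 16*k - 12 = (k - 2)*(k^2 - 5*k + 6) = (k - 2)^2*(k - 3)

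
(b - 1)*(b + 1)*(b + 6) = b^3 + 6*b^2 - b - 6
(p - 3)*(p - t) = p^2 - p*t - 3*p + 3*t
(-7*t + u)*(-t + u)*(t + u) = 7*t^3 - t^2*u - 7*t*u^2 + u^3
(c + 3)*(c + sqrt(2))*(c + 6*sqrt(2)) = c^3 + 3*c^2 + 7*sqrt(2)*c^2 + 12*c + 21*sqrt(2)*c + 36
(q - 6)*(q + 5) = q^2 - q - 30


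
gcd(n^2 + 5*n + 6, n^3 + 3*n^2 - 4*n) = 1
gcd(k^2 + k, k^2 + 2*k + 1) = k + 1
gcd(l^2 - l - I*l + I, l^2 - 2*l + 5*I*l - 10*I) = 1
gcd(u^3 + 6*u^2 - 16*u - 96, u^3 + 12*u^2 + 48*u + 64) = u + 4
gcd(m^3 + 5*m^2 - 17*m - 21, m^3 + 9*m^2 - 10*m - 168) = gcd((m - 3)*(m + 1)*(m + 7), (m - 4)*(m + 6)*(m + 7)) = m + 7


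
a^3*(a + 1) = a^4 + a^3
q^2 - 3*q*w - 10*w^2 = (q - 5*w)*(q + 2*w)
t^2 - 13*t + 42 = (t - 7)*(t - 6)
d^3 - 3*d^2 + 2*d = d*(d - 2)*(d - 1)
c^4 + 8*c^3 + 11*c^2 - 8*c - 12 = (c - 1)*(c + 1)*(c + 2)*(c + 6)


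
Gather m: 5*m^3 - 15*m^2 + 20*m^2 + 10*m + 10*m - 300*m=5*m^3 + 5*m^2 - 280*m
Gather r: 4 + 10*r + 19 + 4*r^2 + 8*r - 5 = 4*r^2 + 18*r + 18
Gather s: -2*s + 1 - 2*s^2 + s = -2*s^2 - s + 1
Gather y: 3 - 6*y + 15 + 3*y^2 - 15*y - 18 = 3*y^2 - 21*y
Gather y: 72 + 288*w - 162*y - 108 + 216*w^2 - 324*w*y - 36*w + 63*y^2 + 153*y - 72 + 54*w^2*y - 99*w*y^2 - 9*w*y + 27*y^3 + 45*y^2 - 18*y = 216*w^2 + 252*w + 27*y^3 + y^2*(108 - 99*w) + y*(54*w^2 - 333*w - 27) - 108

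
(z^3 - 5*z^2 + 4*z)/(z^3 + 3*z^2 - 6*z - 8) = z*(z^2 - 5*z + 4)/(z^3 + 3*z^2 - 6*z - 8)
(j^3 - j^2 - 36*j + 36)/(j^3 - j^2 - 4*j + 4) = (j^2 - 36)/(j^2 - 4)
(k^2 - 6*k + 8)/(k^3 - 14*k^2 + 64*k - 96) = (k - 2)/(k^2 - 10*k + 24)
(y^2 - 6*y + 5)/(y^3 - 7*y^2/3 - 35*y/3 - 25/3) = 3*(y - 1)/(3*y^2 + 8*y + 5)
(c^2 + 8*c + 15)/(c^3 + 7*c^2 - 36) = (c + 5)/(c^2 + 4*c - 12)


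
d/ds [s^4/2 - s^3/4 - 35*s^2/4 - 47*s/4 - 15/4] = 2*s^3 - 3*s^2/4 - 35*s/2 - 47/4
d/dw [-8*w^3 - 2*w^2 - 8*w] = -24*w^2 - 4*w - 8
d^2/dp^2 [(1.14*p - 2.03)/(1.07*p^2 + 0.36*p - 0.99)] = ((3.5234 - 7.3188*p)*(1.07*p^2 + 0.36*p - 0.99) + (1.14*p - 2.03)*(2.14*p + 0.36)*(4.28*p + 0.72))/(1.07*p^2 + 0.36*p - 0.99)^3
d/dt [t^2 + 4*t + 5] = 2*t + 4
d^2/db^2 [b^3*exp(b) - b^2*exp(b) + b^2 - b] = b^3*exp(b) + 5*b^2*exp(b) + 2*b*exp(b) - 2*exp(b) + 2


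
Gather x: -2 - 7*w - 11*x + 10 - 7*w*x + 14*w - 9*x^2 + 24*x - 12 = 7*w - 9*x^2 + x*(13 - 7*w) - 4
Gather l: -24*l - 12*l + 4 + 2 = 6 - 36*l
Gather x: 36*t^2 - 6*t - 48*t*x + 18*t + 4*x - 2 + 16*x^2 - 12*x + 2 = 36*t^2 + 12*t + 16*x^2 + x*(-48*t - 8)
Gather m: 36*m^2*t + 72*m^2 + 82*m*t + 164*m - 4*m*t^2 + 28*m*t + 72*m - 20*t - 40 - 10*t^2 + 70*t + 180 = m^2*(36*t + 72) + m*(-4*t^2 + 110*t + 236) - 10*t^2 + 50*t + 140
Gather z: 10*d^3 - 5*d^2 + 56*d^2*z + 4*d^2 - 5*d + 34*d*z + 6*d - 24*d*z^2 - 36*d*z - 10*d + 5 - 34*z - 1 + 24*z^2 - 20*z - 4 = 10*d^3 - d^2 - 9*d + z^2*(24 - 24*d) + z*(56*d^2 - 2*d - 54)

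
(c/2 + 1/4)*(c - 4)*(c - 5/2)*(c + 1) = c^4/2 - 5*c^3/2 + 3*c^2/8 + 47*c/8 + 5/2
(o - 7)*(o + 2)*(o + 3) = o^3 - 2*o^2 - 29*o - 42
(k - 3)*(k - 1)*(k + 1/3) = k^3 - 11*k^2/3 + 5*k/3 + 1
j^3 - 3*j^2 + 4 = (j - 2)^2*(j + 1)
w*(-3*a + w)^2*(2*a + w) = 18*a^3*w - 3*a^2*w^2 - 4*a*w^3 + w^4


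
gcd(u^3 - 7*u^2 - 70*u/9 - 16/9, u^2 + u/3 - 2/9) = u + 2/3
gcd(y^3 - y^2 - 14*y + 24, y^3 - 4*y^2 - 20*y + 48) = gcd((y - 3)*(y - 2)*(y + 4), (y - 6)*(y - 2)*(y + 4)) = y^2 + 2*y - 8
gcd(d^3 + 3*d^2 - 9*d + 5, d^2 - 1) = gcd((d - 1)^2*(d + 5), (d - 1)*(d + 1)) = d - 1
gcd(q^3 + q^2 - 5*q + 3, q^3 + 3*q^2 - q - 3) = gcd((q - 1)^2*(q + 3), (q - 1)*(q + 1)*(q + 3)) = q^2 + 2*q - 3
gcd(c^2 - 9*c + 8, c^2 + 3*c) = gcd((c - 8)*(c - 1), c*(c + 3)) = 1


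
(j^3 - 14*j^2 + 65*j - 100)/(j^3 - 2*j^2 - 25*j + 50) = (j^2 - 9*j + 20)/(j^2 + 3*j - 10)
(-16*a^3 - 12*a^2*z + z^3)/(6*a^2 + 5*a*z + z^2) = (-8*a^2 - 2*a*z + z^2)/(3*a + z)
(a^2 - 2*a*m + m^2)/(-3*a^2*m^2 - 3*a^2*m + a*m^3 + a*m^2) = (-a^2 + 2*a*m - m^2)/(a*m*(3*a*m + 3*a - m^2 - m))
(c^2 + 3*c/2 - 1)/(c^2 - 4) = (c - 1/2)/(c - 2)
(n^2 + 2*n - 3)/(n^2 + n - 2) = (n + 3)/(n + 2)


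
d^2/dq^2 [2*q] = 0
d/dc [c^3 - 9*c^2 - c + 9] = 3*c^2 - 18*c - 1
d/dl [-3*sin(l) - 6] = -3*cos(l)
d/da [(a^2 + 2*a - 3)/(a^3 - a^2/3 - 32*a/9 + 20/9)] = 9*(-9*a^4 - 36*a^3 + 55*a^2 + 22*a - 56)/(81*a^6 - 54*a^5 - 567*a^4 + 552*a^3 + 904*a^2 - 1280*a + 400)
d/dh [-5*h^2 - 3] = -10*h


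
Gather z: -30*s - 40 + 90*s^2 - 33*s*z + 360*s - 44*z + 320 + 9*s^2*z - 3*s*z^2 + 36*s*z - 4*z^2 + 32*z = 90*s^2 + 330*s + z^2*(-3*s - 4) + z*(9*s^2 + 3*s - 12) + 280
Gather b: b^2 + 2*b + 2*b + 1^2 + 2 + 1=b^2 + 4*b + 4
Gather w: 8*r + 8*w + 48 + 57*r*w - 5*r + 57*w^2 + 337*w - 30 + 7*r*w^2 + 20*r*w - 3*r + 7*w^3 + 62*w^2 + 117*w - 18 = 7*w^3 + w^2*(7*r + 119) + w*(77*r + 462)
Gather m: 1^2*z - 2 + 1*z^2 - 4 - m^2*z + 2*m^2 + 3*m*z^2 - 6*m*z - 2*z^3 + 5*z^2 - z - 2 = m^2*(2 - z) + m*(3*z^2 - 6*z) - 2*z^3 + 6*z^2 - 8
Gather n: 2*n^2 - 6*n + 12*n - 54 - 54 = 2*n^2 + 6*n - 108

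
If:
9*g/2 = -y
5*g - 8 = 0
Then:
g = 8/5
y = -36/5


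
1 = 1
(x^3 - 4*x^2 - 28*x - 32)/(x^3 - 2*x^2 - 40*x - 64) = (x + 2)/(x + 4)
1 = 1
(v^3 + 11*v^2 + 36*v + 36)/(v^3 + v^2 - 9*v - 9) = (v^2 + 8*v + 12)/(v^2 - 2*v - 3)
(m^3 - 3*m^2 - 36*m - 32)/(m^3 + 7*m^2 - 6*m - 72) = (m^2 - 7*m - 8)/(m^2 + 3*m - 18)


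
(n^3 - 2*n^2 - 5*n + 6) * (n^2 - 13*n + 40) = n^5 - 15*n^4 + 61*n^3 - 9*n^2 - 278*n + 240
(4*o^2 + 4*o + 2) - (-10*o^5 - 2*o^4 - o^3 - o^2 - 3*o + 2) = 10*o^5 + 2*o^4 + o^3 + 5*o^2 + 7*o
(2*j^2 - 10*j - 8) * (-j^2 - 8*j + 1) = -2*j^4 - 6*j^3 + 90*j^2 + 54*j - 8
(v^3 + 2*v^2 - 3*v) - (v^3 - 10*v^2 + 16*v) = 12*v^2 - 19*v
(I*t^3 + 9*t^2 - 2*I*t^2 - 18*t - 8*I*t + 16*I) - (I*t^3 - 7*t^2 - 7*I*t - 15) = 16*t^2 - 2*I*t^2 - 18*t - I*t + 15 + 16*I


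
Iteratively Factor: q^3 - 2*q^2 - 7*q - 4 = (q + 1)*(q^2 - 3*q - 4) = (q + 1)^2*(q - 4)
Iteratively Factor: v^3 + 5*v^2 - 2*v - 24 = (v + 3)*(v^2 + 2*v - 8) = (v - 2)*(v + 3)*(v + 4)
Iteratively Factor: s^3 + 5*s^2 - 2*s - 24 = (s + 4)*(s^2 + s - 6) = (s - 2)*(s + 4)*(s + 3)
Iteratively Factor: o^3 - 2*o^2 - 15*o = (o)*(o^2 - 2*o - 15) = o*(o + 3)*(o - 5)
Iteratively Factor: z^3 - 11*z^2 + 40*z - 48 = (z - 4)*(z^2 - 7*z + 12) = (z - 4)^2*(z - 3)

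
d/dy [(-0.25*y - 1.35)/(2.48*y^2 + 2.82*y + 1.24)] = (0.62*y^2 + 6.696*y + 3.497)/(6.1504*y^4 + 13.9872*y^3 + 14.1028*y^2 + 6.9936*y + 1.5376)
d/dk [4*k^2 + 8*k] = 8*k + 8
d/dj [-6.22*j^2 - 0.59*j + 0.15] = -12.44*j - 0.59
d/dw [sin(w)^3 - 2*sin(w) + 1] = -3*cos(w)^3 + cos(w)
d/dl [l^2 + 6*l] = 2*l + 6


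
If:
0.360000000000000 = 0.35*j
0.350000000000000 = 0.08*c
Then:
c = 4.38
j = 1.03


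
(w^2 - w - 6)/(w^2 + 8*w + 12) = (w - 3)/(w + 6)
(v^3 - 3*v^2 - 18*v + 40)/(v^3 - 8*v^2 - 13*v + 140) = (v - 2)/(v - 7)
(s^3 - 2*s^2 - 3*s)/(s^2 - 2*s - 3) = s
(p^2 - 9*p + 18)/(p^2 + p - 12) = (p - 6)/(p + 4)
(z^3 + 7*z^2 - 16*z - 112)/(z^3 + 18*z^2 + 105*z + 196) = (z - 4)/(z + 7)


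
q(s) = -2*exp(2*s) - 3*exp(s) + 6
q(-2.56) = 5.76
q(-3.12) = 5.86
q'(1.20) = -54.05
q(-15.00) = 6.00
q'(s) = -4*exp(2*s) - 3*exp(s) = (-4*exp(s) - 3)*exp(s)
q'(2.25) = -388.53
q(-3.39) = 5.90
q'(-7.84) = -0.00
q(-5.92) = 5.99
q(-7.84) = 6.00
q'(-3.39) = -0.11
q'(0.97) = -35.75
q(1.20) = -26.01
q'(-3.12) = -0.14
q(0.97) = -15.83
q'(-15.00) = 0.00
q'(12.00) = -105956976783.75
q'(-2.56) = -0.26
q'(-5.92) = -0.01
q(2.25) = -202.50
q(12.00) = -52978732518.06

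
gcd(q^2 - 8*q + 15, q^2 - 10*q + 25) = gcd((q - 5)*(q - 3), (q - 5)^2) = q - 5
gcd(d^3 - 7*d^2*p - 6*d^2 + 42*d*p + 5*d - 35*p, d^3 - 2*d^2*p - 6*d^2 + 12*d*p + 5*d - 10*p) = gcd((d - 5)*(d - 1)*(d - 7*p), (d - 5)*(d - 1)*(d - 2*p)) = d^2 - 6*d + 5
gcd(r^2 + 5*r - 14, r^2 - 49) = r + 7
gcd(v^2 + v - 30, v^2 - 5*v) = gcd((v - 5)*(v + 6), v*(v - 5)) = v - 5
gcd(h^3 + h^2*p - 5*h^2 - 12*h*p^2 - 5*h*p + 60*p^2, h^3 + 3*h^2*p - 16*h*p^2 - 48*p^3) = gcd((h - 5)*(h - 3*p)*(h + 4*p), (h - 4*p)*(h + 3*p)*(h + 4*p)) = h + 4*p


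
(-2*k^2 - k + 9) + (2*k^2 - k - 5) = 4 - 2*k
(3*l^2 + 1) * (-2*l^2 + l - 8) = -6*l^4 + 3*l^3 - 26*l^2 + l - 8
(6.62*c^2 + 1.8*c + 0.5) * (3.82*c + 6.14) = 25.2884*c^3 + 47.5228*c^2 + 12.962*c + 3.07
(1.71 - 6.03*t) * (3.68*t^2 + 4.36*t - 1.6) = -22.1904*t^3 - 19.998*t^2 + 17.1036*t - 2.736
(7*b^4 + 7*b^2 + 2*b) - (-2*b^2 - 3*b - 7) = 7*b^4 + 9*b^2 + 5*b + 7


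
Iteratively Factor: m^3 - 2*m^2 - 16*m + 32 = (m - 2)*(m^2 - 16) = (m - 2)*(m + 4)*(m - 4)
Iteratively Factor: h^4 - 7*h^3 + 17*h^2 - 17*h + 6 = (h - 1)*(h^3 - 6*h^2 + 11*h - 6) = (h - 1)^2*(h^2 - 5*h + 6) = (h - 2)*(h - 1)^2*(h - 3)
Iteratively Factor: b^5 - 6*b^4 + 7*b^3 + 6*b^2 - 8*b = (b + 1)*(b^4 - 7*b^3 + 14*b^2 - 8*b) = (b - 1)*(b + 1)*(b^3 - 6*b^2 + 8*b) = (b - 2)*(b - 1)*(b + 1)*(b^2 - 4*b) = b*(b - 2)*(b - 1)*(b + 1)*(b - 4)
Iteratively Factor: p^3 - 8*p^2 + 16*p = (p)*(p^2 - 8*p + 16) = p*(p - 4)*(p - 4)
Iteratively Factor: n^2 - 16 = (n + 4)*(n - 4)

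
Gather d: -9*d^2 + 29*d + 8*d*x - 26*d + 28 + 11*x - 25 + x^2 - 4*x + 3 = -9*d^2 + d*(8*x + 3) + x^2 + 7*x + 6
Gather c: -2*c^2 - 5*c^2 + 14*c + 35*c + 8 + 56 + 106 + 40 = -7*c^2 + 49*c + 210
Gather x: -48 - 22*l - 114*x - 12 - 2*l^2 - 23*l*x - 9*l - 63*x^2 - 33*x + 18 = -2*l^2 - 31*l - 63*x^2 + x*(-23*l - 147) - 42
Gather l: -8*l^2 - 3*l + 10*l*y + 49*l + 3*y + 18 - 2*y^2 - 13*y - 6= -8*l^2 + l*(10*y + 46) - 2*y^2 - 10*y + 12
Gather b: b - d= b - d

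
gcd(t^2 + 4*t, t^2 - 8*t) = t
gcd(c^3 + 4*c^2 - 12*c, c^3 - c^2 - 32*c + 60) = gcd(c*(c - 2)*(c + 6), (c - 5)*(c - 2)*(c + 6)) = c^2 + 4*c - 12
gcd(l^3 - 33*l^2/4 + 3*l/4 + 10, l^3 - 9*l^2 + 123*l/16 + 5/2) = l^2 - 37*l/4 + 10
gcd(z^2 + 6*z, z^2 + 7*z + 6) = z + 6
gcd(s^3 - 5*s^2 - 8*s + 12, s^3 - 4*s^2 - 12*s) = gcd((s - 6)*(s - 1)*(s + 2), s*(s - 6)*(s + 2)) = s^2 - 4*s - 12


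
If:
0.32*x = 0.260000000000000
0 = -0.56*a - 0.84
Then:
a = -1.50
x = 0.81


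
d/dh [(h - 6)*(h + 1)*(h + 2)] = 3*h^2 - 6*h - 16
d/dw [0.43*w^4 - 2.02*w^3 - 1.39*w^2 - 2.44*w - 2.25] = 1.72*w^3 - 6.06*w^2 - 2.78*w - 2.44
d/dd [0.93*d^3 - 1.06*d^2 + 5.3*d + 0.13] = 2.79*d^2 - 2.12*d + 5.3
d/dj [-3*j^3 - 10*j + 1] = -9*j^2 - 10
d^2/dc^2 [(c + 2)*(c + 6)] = 2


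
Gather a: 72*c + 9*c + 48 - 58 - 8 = 81*c - 18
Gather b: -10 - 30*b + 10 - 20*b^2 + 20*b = -20*b^2 - 10*b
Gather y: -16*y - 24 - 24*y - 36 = -40*y - 60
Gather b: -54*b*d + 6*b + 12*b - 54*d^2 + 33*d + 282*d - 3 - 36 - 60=b*(18 - 54*d) - 54*d^2 + 315*d - 99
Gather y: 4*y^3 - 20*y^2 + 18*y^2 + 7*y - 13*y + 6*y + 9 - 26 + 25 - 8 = 4*y^3 - 2*y^2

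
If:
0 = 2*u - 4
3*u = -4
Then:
No Solution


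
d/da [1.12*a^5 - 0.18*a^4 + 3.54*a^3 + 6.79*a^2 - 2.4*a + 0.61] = 5.6*a^4 - 0.72*a^3 + 10.62*a^2 + 13.58*a - 2.4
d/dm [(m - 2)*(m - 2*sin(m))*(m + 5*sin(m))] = (2 - m)*(m + 5*sin(m))*(2*cos(m) - 1) + (m - 2)*(m - 2*sin(m))*(5*cos(m) + 1) + (m - 2*sin(m))*(m + 5*sin(m))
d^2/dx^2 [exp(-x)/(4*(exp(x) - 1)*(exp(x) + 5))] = (9*exp(4*x) + 44*exp(3*x) + 54*exp(2*x) - 60*exp(x) + 25)*exp(-x)/(4*(exp(6*x) + 12*exp(5*x) + 33*exp(4*x) - 56*exp(3*x) - 165*exp(2*x) + 300*exp(x) - 125))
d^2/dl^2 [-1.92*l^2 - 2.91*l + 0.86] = -3.84000000000000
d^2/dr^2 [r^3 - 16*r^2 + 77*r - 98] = 6*r - 32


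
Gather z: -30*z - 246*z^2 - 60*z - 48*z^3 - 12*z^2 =-48*z^3 - 258*z^2 - 90*z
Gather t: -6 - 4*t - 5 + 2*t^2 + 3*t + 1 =2*t^2 - t - 10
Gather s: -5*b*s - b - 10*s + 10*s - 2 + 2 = -5*b*s - b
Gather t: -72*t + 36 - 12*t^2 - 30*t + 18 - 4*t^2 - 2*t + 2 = -16*t^2 - 104*t + 56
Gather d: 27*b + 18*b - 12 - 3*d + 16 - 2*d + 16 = 45*b - 5*d + 20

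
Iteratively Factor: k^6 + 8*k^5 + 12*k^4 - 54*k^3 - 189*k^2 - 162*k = (k + 3)*(k^5 + 5*k^4 - 3*k^3 - 45*k^2 - 54*k) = (k - 3)*(k + 3)*(k^4 + 8*k^3 + 21*k^2 + 18*k) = k*(k - 3)*(k + 3)*(k^3 + 8*k^2 + 21*k + 18) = k*(k - 3)*(k + 3)^2*(k^2 + 5*k + 6) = k*(k - 3)*(k + 3)^3*(k + 2)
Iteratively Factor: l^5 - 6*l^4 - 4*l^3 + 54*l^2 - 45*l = (l + 3)*(l^4 - 9*l^3 + 23*l^2 - 15*l) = (l - 1)*(l + 3)*(l^3 - 8*l^2 + 15*l) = l*(l - 1)*(l + 3)*(l^2 - 8*l + 15) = l*(l - 3)*(l - 1)*(l + 3)*(l - 5)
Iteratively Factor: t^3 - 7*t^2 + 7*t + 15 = (t - 5)*(t^2 - 2*t - 3) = (t - 5)*(t + 1)*(t - 3)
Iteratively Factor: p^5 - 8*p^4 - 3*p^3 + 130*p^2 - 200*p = (p)*(p^4 - 8*p^3 - 3*p^2 + 130*p - 200) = p*(p - 5)*(p^3 - 3*p^2 - 18*p + 40) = p*(p - 5)*(p - 2)*(p^2 - p - 20) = p*(p - 5)*(p - 2)*(p + 4)*(p - 5)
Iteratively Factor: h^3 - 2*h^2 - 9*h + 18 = (h - 3)*(h^2 + h - 6) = (h - 3)*(h + 3)*(h - 2)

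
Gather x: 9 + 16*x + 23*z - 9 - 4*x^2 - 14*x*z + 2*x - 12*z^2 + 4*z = -4*x^2 + x*(18 - 14*z) - 12*z^2 + 27*z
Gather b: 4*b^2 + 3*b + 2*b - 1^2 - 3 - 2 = 4*b^2 + 5*b - 6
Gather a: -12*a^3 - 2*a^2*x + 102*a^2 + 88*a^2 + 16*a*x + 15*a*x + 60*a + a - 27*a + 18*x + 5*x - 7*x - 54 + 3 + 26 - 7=-12*a^3 + a^2*(190 - 2*x) + a*(31*x + 34) + 16*x - 32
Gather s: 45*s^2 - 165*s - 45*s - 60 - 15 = 45*s^2 - 210*s - 75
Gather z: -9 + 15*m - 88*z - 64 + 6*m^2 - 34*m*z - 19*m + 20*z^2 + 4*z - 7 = 6*m^2 - 4*m + 20*z^2 + z*(-34*m - 84) - 80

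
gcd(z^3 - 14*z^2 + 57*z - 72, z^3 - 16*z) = 1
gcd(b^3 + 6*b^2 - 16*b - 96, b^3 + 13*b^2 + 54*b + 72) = b^2 + 10*b + 24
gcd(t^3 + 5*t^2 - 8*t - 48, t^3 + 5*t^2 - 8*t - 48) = t^3 + 5*t^2 - 8*t - 48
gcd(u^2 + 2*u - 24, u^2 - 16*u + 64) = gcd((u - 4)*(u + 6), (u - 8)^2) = 1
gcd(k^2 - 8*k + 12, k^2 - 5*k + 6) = k - 2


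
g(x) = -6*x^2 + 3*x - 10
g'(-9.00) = 111.00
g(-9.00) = -523.00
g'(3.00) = -33.00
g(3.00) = -55.00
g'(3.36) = -37.32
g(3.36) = -67.66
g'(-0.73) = 11.76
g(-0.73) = -15.39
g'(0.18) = 0.84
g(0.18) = -9.65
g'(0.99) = -8.88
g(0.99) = -12.91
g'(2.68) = -29.16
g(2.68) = -45.05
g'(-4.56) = 57.72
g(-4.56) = -148.44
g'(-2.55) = 33.60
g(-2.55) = -56.66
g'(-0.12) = 4.44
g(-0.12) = -10.45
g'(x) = 3 - 12*x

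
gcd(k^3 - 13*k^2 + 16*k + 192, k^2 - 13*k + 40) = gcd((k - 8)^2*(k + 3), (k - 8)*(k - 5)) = k - 8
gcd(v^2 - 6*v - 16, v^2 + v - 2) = v + 2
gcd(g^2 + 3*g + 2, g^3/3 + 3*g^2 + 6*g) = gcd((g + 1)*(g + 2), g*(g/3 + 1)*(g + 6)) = 1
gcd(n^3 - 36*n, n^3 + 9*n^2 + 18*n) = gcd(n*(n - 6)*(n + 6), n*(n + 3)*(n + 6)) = n^2 + 6*n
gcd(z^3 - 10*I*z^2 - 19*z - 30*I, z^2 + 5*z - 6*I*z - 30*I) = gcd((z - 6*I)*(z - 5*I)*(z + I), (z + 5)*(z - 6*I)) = z - 6*I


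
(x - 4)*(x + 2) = x^2 - 2*x - 8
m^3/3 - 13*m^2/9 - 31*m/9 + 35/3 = (m/3 + 1)*(m - 5)*(m - 7/3)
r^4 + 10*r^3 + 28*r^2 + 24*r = r*(r + 2)^2*(r + 6)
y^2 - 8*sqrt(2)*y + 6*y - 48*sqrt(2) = (y + 6)*(y - 8*sqrt(2))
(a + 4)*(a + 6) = a^2 + 10*a + 24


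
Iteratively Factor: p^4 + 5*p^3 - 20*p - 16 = (p + 1)*(p^3 + 4*p^2 - 4*p - 16) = (p + 1)*(p + 4)*(p^2 - 4) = (p - 2)*(p + 1)*(p + 4)*(p + 2)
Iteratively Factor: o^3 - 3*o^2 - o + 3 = (o - 3)*(o^2 - 1) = (o - 3)*(o - 1)*(o + 1)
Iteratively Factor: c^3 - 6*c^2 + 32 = (c - 4)*(c^2 - 2*c - 8) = (c - 4)*(c + 2)*(c - 4)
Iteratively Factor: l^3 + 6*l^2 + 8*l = (l + 4)*(l^2 + 2*l) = l*(l + 4)*(l + 2)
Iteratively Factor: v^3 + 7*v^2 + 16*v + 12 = (v + 2)*(v^2 + 5*v + 6) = (v + 2)^2*(v + 3)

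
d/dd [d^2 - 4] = 2*d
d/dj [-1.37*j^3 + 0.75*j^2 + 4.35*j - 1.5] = -4.11*j^2 + 1.5*j + 4.35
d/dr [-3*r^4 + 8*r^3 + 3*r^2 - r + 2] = -12*r^3 + 24*r^2 + 6*r - 1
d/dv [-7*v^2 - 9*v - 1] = -14*v - 9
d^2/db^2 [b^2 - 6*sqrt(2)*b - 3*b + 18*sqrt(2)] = 2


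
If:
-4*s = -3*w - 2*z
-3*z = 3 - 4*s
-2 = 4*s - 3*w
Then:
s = 0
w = 2/3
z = -1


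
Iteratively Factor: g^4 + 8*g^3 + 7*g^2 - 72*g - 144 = (g + 3)*(g^3 + 5*g^2 - 8*g - 48) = (g + 3)*(g + 4)*(g^2 + g - 12) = (g - 3)*(g + 3)*(g + 4)*(g + 4)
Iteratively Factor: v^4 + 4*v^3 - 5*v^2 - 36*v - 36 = (v + 2)*(v^3 + 2*v^2 - 9*v - 18) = (v + 2)*(v + 3)*(v^2 - v - 6) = (v + 2)^2*(v + 3)*(v - 3)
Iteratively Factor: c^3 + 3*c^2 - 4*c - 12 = (c + 2)*(c^2 + c - 6) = (c + 2)*(c + 3)*(c - 2)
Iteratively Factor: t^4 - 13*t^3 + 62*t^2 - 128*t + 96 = (t - 4)*(t^3 - 9*t^2 + 26*t - 24) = (t - 4)^2*(t^2 - 5*t + 6) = (t - 4)^2*(t - 3)*(t - 2)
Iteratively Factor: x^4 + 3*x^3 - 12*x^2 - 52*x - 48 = (x + 2)*(x^3 + x^2 - 14*x - 24) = (x - 4)*(x + 2)*(x^2 + 5*x + 6) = (x - 4)*(x + 2)*(x + 3)*(x + 2)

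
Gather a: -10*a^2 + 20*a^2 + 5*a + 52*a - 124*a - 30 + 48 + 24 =10*a^2 - 67*a + 42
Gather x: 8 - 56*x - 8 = -56*x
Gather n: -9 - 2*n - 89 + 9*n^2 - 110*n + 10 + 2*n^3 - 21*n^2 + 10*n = 2*n^3 - 12*n^2 - 102*n - 88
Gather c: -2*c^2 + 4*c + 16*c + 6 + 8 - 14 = -2*c^2 + 20*c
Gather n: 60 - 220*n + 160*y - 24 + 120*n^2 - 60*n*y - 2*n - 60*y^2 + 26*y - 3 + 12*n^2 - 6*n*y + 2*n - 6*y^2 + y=132*n^2 + n*(-66*y - 220) - 66*y^2 + 187*y + 33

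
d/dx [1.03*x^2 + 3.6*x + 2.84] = 2.06*x + 3.6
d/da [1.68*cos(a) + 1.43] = -1.68*sin(a)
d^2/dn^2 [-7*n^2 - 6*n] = -14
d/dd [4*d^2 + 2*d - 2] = 8*d + 2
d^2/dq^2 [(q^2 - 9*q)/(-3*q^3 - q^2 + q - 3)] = 2*(-9*q^6 + 243*q^5 + 72*q^4 + 98*q^3 - 477*q^2 - 81*q + 18)/(27*q^9 + 27*q^8 - 18*q^7 + 64*q^6 + 60*q^5 - 42*q^4 + 62*q^3 + 36*q^2 - 27*q + 27)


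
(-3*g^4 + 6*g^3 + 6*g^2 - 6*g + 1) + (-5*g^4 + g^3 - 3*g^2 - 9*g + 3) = -8*g^4 + 7*g^3 + 3*g^2 - 15*g + 4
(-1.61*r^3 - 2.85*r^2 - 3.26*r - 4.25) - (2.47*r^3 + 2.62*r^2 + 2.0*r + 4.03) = -4.08*r^3 - 5.47*r^2 - 5.26*r - 8.28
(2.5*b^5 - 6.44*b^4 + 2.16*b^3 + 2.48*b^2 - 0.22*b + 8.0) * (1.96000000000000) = 4.9*b^5 - 12.6224*b^4 + 4.2336*b^3 + 4.8608*b^2 - 0.4312*b + 15.68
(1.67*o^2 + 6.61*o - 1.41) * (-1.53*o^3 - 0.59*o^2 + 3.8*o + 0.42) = -2.5551*o^5 - 11.0986*o^4 + 4.6034*o^3 + 26.6513*o^2 - 2.5818*o - 0.5922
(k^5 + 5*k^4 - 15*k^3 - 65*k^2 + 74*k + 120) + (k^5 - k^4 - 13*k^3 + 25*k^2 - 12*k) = 2*k^5 + 4*k^4 - 28*k^3 - 40*k^2 + 62*k + 120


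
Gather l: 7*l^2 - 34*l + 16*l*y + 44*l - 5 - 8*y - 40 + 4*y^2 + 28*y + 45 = 7*l^2 + l*(16*y + 10) + 4*y^2 + 20*y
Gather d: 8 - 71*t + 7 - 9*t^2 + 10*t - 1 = -9*t^2 - 61*t + 14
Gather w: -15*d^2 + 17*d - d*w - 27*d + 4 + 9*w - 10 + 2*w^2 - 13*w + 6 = -15*d^2 - 10*d + 2*w^2 + w*(-d - 4)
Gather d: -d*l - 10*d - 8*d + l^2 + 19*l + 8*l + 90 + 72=d*(-l - 18) + l^2 + 27*l + 162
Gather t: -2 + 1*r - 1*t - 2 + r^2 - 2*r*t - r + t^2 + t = r^2 - 2*r*t + t^2 - 4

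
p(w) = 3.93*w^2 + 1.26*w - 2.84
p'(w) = 7.86*w + 1.26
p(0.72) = 0.10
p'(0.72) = 6.92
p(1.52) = 8.16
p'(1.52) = 13.21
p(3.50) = 49.71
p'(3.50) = 28.77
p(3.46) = 48.57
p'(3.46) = 28.46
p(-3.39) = 38.05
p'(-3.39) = -25.39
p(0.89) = 1.39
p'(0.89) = 8.26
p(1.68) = 10.37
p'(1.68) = 14.46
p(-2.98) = 28.31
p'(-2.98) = -22.16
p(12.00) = 578.20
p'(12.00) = 95.58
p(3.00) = 36.31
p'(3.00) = 24.84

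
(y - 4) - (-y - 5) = 2*y + 1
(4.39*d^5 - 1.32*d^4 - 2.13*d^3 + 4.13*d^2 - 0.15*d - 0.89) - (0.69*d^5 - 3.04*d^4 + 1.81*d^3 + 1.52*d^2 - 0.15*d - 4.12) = 3.7*d^5 + 1.72*d^4 - 3.94*d^3 + 2.61*d^2 + 3.23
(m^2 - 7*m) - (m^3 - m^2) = -m^3 + 2*m^2 - 7*m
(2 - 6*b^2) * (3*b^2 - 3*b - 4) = -18*b^4 + 18*b^3 + 30*b^2 - 6*b - 8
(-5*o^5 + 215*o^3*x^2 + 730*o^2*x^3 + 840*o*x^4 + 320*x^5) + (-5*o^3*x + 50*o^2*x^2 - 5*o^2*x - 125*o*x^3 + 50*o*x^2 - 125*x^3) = -5*o^5 + 215*o^3*x^2 - 5*o^3*x + 730*o^2*x^3 + 50*o^2*x^2 - 5*o^2*x + 840*o*x^4 - 125*o*x^3 + 50*o*x^2 + 320*x^5 - 125*x^3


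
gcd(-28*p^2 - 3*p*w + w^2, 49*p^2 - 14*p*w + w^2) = 7*p - w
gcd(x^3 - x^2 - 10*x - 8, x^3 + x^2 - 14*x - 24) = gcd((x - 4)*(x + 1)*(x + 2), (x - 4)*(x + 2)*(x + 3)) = x^2 - 2*x - 8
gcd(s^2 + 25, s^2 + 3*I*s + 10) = s + 5*I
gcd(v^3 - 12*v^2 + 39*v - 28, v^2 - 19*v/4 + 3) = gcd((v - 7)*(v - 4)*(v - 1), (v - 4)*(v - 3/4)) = v - 4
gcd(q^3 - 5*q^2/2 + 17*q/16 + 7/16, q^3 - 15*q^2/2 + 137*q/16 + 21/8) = q^2 - 3*q/2 - 7/16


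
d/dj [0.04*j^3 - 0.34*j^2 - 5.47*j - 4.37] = 0.12*j^2 - 0.68*j - 5.47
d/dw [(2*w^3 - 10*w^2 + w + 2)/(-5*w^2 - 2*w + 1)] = (-10*w^4 - 8*w^3 + 31*w^2 + 5)/(25*w^4 + 20*w^3 - 6*w^2 - 4*w + 1)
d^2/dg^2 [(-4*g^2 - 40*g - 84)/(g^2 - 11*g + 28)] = 168*(-g^3 + g^2 + 73*g - 277)/(g^6 - 33*g^5 + 447*g^4 - 3179*g^3 + 12516*g^2 - 25872*g + 21952)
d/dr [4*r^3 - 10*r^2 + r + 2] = 12*r^2 - 20*r + 1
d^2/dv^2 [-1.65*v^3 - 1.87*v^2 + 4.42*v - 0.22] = -9.9*v - 3.74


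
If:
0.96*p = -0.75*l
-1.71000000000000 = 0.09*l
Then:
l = -19.00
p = 14.84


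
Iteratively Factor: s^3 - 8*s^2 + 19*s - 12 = (s - 3)*(s^2 - 5*s + 4) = (s - 3)*(s - 1)*(s - 4)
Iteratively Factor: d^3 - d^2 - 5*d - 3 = (d + 1)*(d^2 - 2*d - 3) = (d + 1)^2*(d - 3)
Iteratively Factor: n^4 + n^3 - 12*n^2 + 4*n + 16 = (n - 2)*(n^3 + 3*n^2 - 6*n - 8) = (n - 2)*(n + 1)*(n^2 + 2*n - 8) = (n - 2)*(n + 1)*(n + 4)*(n - 2)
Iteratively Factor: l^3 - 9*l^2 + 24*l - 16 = (l - 1)*(l^2 - 8*l + 16) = (l - 4)*(l - 1)*(l - 4)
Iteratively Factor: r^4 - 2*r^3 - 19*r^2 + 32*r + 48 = (r - 4)*(r^3 + 2*r^2 - 11*r - 12) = (r - 4)*(r + 1)*(r^2 + r - 12) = (r - 4)*(r - 3)*(r + 1)*(r + 4)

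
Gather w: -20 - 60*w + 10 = -60*w - 10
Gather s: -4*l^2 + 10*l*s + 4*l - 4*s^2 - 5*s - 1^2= -4*l^2 + 4*l - 4*s^2 + s*(10*l - 5) - 1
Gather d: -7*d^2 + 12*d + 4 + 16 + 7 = -7*d^2 + 12*d + 27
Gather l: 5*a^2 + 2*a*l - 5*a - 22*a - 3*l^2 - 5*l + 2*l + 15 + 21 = 5*a^2 - 27*a - 3*l^2 + l*(2*a - 3) + 36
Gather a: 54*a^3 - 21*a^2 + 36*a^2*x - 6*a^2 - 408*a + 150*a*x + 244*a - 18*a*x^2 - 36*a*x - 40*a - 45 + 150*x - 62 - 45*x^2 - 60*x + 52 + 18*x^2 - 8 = 54*a^3 + a^2*(36*x - 27) + a*(-18*x^2 + 114*x - 204) - 27*x^2 + 90*x - 63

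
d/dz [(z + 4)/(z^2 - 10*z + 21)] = (z^2 - 10*z - 2*(z - 5)*(z + 4) + 21)/(z^2 - 10*z + 21)^2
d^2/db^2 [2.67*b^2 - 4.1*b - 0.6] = 5.34000000000000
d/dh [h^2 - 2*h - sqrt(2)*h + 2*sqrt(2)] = 2*h - 2 - sqrt(2)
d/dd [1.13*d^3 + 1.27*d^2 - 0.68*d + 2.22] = 3.39*d^2 + 2.54*d - 0.68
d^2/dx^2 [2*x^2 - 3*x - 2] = 4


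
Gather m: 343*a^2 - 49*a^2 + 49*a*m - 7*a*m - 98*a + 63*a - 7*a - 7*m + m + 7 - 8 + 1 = 294*a^2 - 42*a + m*(42*a - 6)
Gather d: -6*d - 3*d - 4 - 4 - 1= -9*d - 9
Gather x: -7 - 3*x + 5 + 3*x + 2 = 0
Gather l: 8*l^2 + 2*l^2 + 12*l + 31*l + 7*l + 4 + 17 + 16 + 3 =10*l^2 + 50*l + 40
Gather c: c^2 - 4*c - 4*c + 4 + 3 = c^2 - 8*c + 7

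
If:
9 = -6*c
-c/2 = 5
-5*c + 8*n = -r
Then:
No Solution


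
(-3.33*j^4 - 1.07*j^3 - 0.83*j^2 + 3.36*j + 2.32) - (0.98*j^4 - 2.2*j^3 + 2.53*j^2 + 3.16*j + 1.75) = -4.31*j^4 + 1.13*j^3 - 3.36*j^2 + 0.2*j + 0.57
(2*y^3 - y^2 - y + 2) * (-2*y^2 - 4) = -4*y^5 + 2*y^4 - 6*y^3 + 4*y - 8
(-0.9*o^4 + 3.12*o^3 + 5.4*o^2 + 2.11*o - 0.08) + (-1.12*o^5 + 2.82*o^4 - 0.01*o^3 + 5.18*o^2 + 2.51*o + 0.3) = -1.12*o^5 + 1.92*o^4 + 3.11*o^3 + 10.58*o^2 + 4.62*o + 0.22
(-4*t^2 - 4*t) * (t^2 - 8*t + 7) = -4*t^4 + 28*t^3 + 4*t^2 - 28*t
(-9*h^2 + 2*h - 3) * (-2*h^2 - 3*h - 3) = 18*h^4 + 23*h^3 + 27*h^2 + 3*h + 9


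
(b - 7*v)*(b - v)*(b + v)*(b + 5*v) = b^4 - 2*b^3*v - 36*b^2*v^2 + 2*b*v^3 + 35*v^4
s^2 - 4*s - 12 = (s - 6)*(s + 2)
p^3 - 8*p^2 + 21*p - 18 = (p - 3)^2*(p - 2)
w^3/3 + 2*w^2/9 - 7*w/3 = w*(w/3 + 1)*(w - 7/3)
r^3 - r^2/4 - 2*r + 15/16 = (r - 5/4)*(r - 1/2)*(r + 3/2)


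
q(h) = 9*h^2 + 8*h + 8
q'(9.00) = 170.00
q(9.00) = 809.00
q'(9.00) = 170.00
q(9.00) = 809.00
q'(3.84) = 77.12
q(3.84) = 171.43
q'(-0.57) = -2.26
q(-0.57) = 6.36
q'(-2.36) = -34.48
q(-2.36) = 39.25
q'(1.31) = 31.58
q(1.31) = 33.92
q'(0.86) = 23.48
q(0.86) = 21.54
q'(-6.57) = -110.26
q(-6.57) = 343.92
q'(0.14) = 10.52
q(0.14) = 9.30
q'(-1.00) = -10.00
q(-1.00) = 9.00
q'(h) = 18*h + 8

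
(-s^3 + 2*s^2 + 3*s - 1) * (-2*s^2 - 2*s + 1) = 2*s^5 - 2*s^4 - 11*s^3 - 2*s^2 + 5*s - 1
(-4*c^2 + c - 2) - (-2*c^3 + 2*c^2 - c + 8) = 2*c^3 - 6*c^2 + 2*c - 10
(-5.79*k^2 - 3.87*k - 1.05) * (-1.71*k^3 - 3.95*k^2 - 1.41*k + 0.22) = 9.9009*k^5 + 29.4882*k^4 + 25.2459*k^3 + 8.3304*k^2 + 0.6291*k - 0.231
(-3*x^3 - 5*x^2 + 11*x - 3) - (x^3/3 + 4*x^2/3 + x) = -10*x^3/3 - 19*x^2/3 + 10*x - 3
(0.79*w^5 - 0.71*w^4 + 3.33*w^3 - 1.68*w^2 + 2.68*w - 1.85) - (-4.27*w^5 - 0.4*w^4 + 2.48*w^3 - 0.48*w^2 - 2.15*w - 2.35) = 5.06*w^5 - 0.31*w^4 + 0.85*w^3 - 1.2*w^2 + 4.83*w + 0.5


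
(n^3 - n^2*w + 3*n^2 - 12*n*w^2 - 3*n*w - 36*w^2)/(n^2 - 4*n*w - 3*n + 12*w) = (n^2 + 3*n*w + 3*n + 9*w)/(n - 3)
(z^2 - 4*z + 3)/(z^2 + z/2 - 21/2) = 2*(z - 1)/(2*z + 7)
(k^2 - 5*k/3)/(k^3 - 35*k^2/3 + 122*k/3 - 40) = k/(k^2 - 10*k + 24)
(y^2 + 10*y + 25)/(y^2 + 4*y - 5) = (y + 5)/(y - 1)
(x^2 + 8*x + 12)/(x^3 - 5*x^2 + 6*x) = (x^2 + 8*x + 12)/(x*(x^2 - 5*x + 6))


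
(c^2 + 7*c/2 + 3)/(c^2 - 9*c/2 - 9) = (c + 2)/(c - 6)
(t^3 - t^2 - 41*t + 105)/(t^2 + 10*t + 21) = (t^2 - 8*t + 15)/(t + 3)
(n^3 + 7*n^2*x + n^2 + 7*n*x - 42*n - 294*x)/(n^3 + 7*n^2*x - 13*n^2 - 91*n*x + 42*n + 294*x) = (n + 7)/(n - 7)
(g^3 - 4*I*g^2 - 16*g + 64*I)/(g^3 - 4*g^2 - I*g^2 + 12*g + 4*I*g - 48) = (g + 4)/(g + 3*I)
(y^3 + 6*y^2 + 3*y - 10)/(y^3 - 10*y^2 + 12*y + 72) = (y^2 + 4*y - 5)/(y^2 - 12*y + 36)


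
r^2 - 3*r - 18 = (r - 6)*(r + 3)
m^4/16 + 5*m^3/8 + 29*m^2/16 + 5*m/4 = m*(m/4 + 1/4)*(m/4 + 1)*(m + 5)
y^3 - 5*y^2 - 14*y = y*(y - 7)*(y + 2)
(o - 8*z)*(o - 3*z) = o^2 - 11*o*z + 24*z^2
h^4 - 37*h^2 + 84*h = h*(h - 4)*(h - 3)*(h + 7)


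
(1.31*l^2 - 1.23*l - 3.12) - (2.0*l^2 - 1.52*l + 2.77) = -0.69*l^2 + 0.29*l - 5.89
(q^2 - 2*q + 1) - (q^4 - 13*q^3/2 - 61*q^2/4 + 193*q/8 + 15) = -q^4 + 13*q^3/2 + 65*q^2/4 - 209*q/8 - 14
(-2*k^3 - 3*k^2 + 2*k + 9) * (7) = -14*k^3 - 21*k^2 + 14*k + 63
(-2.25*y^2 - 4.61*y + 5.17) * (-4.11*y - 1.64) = 9.2475*y^3 + 22.6371*y^2 - 13.6883*y - 8.4788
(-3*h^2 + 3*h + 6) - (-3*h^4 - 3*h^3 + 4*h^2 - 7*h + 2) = 3*h^4 + 3*h^3 - 7*h^2 + 10*h + 4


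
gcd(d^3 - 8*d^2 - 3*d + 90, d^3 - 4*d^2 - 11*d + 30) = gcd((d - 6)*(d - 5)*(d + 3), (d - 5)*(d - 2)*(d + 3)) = d^2 - 2*d - 15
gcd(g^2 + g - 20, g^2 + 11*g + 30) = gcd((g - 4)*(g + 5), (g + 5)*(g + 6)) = g + 5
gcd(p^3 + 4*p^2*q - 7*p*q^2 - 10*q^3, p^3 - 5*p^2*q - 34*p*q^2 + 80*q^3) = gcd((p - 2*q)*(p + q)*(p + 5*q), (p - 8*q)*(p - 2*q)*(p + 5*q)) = p^2 + 3*p*q - 10*q^2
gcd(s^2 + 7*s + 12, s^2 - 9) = s + 3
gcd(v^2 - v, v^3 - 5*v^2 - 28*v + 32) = v - 1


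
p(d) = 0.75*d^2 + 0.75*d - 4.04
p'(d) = 1.5*d + 0.75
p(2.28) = 1.57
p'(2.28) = 4.17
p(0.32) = -3.72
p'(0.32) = 1.23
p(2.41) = 2.12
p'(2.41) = 4.36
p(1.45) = -1.38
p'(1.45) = 2.92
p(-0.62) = -4.22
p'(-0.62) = -0.18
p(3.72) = 9.13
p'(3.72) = 6.33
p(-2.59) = -0.95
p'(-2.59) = -3.14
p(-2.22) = -2.01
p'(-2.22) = -2.58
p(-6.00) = 18.46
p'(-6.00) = -8.25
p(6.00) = 27.46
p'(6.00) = 9.75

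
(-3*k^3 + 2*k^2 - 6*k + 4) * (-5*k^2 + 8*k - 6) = 15*k^5 - 34*k^4 + 64*k^3 - 80*k^2 + 68*k - 24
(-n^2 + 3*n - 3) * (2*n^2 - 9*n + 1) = -2*n^4 + 15*n^3 - 34*n^2 + 30*n - 3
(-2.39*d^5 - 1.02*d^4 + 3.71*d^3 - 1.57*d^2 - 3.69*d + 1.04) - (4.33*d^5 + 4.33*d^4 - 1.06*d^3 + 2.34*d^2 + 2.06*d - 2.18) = -6.72*d^5 - 5.35*d^4 + 4.77*d^3 - 3.91*d^2 - 5.75*d + 3.22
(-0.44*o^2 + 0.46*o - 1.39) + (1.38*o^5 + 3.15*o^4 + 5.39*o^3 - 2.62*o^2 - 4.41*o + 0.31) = 1.38*o^5 + 3.15*o^4 + 5.39*o^3 - 3.06*o^2 - 3.95*o - 1.08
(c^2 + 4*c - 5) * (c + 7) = c^3 + 11*c^2 + 23*c - 35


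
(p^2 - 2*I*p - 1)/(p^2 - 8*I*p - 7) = (p - I)/(p - 7*I)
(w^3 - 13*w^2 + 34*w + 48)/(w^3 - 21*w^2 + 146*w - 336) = (w + 1)/(w - 7)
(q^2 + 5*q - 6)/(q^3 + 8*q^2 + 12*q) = (q - 1)/(q*(q + 2))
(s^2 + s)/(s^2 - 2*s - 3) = s/(s - 3)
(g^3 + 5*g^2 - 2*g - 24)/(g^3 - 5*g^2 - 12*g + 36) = (g + 4)/(g - 6)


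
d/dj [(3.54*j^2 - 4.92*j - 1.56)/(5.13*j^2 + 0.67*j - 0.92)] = (27.6114*j^2 + 9.492*j + 5.5716)/(26.3169*j^4 + 6.8742*j^3 - 8.9903*j^2 - 1.2328*j + 0.8464)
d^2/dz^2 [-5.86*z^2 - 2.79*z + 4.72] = -11.7200000000000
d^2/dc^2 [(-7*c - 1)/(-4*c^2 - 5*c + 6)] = 2*((7*c + 1)*(8*c + 5)^2 - 3*(28*c + 13)*(4*c^2 + 5*c - 6))/(4*c^2 + 5*c - 6)^3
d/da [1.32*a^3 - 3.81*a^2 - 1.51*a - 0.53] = 3.96*a^2 - 7.62*a - 1.51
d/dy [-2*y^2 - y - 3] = -4*y - 1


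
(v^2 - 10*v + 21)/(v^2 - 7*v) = (v - 3)/v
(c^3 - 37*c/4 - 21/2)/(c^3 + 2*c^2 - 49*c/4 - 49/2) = (2*c + 3)/(2*c + 7)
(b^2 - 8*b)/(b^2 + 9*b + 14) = b*(b - 8)/(b^2 + 9*b + 14)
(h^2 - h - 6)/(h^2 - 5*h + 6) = (h + 2)/(h - 2)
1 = 1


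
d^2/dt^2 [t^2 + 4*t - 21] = 2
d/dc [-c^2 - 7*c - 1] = -2*c - 7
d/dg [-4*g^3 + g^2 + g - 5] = -12*g^2 + 2*g + 1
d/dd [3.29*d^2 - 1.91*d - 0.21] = 6.58*d - 1.91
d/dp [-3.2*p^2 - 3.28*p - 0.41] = -6.4*p - 3.28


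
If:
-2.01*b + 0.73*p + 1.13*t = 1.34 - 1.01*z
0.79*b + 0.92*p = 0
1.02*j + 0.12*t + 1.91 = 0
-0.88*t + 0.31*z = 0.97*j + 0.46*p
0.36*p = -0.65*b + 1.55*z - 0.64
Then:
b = 1.12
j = -2.25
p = -0.97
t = 3.22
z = 0.66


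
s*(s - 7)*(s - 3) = s^3 - 10*s^2 + 21*s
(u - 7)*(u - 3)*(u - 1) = u^3 - 11*u^2 + 31*u - 21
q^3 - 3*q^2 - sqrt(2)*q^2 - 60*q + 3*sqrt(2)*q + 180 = (q - 3)*(q - 6*sqrt(2))*(q + 5*sqrt(2))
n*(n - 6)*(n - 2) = n^3 - 8*n^2 + 12*n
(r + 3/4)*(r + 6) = r^2 + 27*r/4 + 9/2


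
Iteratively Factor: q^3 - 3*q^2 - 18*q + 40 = (q - 2)*(q^2 - q - 20) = (q - 2)*(q + 4)*(q - 5)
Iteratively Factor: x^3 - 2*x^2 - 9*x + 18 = (x - 2)*(x^2 - 9) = (x - 2)*(x + 3)*(x - 3)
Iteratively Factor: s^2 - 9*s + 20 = (s - 5)*(s - 4)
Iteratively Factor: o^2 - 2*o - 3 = (o + 1)*(o - 3)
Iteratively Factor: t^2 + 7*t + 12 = (t + 4)*(t + 3)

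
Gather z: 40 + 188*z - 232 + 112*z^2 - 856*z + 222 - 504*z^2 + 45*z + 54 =-392*z^2 - 623*z + 84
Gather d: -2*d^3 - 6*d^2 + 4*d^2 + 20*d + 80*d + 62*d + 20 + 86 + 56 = -2*d^3 - 2*d^2 + 162*d + 162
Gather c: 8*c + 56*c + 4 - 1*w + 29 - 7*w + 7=64*c - 8*w + 40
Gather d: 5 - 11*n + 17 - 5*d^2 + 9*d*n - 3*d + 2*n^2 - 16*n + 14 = -5*d^2 + d*(9*n - 3) + 2*n^2 - 27*n + 36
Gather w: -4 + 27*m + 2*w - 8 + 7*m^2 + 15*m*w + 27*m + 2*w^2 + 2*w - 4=7*m^2 + 54*m + 2*w^2 + w*(15*m + 4) - 16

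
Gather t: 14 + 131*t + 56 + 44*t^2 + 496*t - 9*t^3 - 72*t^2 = -9*t^3 - 28*t^2 + 627*t + 70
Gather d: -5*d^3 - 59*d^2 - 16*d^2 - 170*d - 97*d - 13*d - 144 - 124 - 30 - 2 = -5*d^3 - 75*d^2 - 280*d - 300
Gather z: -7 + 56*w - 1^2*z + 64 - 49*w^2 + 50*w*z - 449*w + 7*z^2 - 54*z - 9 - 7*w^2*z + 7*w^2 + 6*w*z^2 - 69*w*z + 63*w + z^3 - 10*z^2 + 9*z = -42*w^2 - 330*w + z^3 + z^2*(6*w - 3) + z*(-7*w^2 - 19*w - 46) + 48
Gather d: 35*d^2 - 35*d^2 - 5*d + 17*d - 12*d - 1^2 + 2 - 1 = 0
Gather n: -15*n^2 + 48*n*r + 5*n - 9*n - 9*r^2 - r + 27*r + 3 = -15*n^2 + n*(48*r - 4) - 9*r^2 + 26*r + 3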